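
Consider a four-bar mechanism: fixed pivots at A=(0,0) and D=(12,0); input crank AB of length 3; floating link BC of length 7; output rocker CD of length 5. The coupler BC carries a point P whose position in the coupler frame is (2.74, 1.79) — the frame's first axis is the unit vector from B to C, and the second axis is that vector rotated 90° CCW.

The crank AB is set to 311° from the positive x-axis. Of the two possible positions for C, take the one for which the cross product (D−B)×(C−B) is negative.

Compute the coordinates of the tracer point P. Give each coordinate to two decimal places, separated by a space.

5.04 -1.13

A=(0,0), D=(12.00,0)
B = A + 3.00·(cos311°, sin311°) = (1.9682, -2.2641)
|BD| = 10.2842
circle(B,7.00) ∩ circle(D,5.00): a=6.3089, h=3.0327
  candidates: C₊=(7.4546,2.0832) cross=31.189; C₋=(8.7900,-3.8335) cross=-31.189
  mode - wants cross < 0 → take C=(8.7900,-3.8335) (cross=-31.189)
ex = (C−B)/|BC| = (0.9745,-0.2242); ey = (0.2242,0.9745)
P = B + 2.74·ex + 1.79·ey = (5.0397,-1.1340)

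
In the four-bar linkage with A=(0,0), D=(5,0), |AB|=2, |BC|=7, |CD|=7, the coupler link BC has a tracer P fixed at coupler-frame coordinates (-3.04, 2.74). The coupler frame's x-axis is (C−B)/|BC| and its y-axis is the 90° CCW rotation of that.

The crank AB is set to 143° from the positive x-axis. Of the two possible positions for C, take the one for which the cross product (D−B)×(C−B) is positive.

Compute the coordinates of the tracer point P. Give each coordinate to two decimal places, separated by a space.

A=(0,0), D=(5.00,0)
B = A + 2.00·(cos143°, sin143°) = (-1.5973, 1.2036)
|BD| = 6.7062
circle(B,7.00) ∩ circle(D,7.00): a=3.3531, h=6.1447
  candidates: C₊=(2.8042,6.6467) cross=41.207; C₋=(0.5985,-5.4431) cross=-41.207
  mode + wants cross > 0 → take C=(2.8042,6.6467) (cross=41.207)
ex = (C−B)/|BC| = (0.6288,0.7776); ey = (-0.7776,0.6288)
P = B + -3.04·ex + 2.74·ey = (-5.6393,0.5627)

-5.64 0.56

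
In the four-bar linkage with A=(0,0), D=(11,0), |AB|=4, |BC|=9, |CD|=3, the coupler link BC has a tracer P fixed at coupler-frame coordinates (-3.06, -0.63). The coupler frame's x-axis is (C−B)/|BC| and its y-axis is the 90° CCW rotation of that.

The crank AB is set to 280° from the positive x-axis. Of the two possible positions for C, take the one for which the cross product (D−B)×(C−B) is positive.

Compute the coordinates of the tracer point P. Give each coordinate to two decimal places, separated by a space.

A=(0,0), D=(11.00,0)
B = A + 4.00·(cos280°, sin280°) = (0.6946, -3.9392)
|BD| = 11.0326
circle(B,9.00) ∩ circle(D,3.00): a=8.7794, h=1.9806
  candidates: C₊=(8.1881,1.0455) cross=21.851; C₋=(9.6024,-2.6546) cross=-21.851
  mode + wants cross > 0 → take C=(8.1881,1.0455) (cross=21.851)
ex = (C−B)/|BC| = (0.8326,0.5539); ey = (-0.5539,0.8326)
P = B + -3.06·ex + -0.63·ey = (-1.5043,-6.1586)

-1.50 -6.16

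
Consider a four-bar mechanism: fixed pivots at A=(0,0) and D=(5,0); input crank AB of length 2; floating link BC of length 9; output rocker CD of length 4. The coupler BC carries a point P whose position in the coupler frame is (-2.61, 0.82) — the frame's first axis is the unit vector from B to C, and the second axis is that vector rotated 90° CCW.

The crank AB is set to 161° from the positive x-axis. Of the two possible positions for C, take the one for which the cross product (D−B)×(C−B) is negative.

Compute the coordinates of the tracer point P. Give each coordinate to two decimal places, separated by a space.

-3.73 2.68

A=(0,0), D=(5.00,0)
B = A + 2.00·(cos161°, sin161°) = (-1.8910, 0.6511)
|BD| = 6.9217
circle(B,9.00) ∩ circle(D,4.00): a=8.1562, h=3.8047
  candidates: C₊=(6.5869,3.6717) cross=26.335; C₋=(5.8711,-3.9040) cross=-26.335
  mode - wants cross < 0 → take C=(5.8711,-3.9040) (cross=-26.335)
ex = (C−B)/|BC| = (0.8625,-0.5061); ey = (0.5061,0.8625)
P = B + -2.61·ex + 0.82·ey = (-3.7270,2.6793)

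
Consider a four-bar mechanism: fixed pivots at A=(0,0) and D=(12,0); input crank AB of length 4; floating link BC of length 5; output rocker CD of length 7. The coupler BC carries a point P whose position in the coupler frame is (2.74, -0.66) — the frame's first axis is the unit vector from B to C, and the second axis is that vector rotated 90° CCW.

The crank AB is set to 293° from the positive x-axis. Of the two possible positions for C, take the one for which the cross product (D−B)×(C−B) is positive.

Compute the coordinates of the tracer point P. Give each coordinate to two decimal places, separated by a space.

A=(0,0), D=(12.00,0)
B = A + 4.00·(cos293°, sin293°) = (1.5629, -3.6820)
|BD| = 11.0675
circle(B,5.00) ∩ circle(D,7.00): a=4.4495, h=2.2808
  candidates: C₊=(5.0002,-0.0509) cross=25.243; C₋=(6.5178,-4.3526) cross=-25.243
  mode + wants cross > 0 → take C=(5.0002,-0.0509) (cross=25.243)
ex = (C−B)/|BC| = (0.6875,0.7262); ey = (-0.7262,0.6875)
P = B + 2.74·ex + -0.66·ey = (3.9259,-2.1459)

3.93 -2.15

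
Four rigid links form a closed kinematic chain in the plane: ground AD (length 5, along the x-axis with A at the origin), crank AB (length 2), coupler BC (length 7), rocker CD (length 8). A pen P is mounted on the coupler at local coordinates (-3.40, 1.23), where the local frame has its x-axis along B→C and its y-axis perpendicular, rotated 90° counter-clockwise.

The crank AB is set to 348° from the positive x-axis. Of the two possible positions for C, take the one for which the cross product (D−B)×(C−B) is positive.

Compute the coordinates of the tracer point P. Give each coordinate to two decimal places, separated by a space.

1.66 -4.02

A=(0,0), D=(5.00,0)
B = A + 2.00·(cos348°, sin348°) = (1.9563, -0.4158)
|BD| = 3.0720
circle(B,7.00) ∩ circle(D,8.00): a=-0.9054, h=6.9412
  candidates: C₊=(0.1196,6.3389) cross=21.323; C₋=(1.9988,-7.4157) cross=-21.323
  mode + wants cross > 0 → take C=(0.1196,6.3389) (cross=21.323)
ex = (C−B)/|BC| = (-0.2624,0.9650); ey = (-0.9650,-0.2624)
P = B + -3.40·ex + 1.23·ey = (1.6615,-4.0194)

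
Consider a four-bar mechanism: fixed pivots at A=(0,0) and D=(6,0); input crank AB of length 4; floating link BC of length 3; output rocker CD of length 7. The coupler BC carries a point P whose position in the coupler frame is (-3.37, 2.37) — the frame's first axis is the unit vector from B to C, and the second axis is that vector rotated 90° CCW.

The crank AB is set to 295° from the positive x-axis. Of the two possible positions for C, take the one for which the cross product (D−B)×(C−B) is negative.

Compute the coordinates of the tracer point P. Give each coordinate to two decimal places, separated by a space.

2.35 0.44

A=(0,0), D=(6.00,0)
B = A + 4.00·(cos295°, sin295°) = (1.6905, -3.6252)
|BD| = 5.6315
circle(B,3.00) ∩ circle(D,7.00): a=-0.7356, h=2.9084
  candidates: C₊=(-0.7447,-1.8731) cross=16.379; C₋=(2.9998,-6.3244) cross=-16.379
  mode - wants cross < 0 → take C=(2.9998,-6.3244) (cross=-16.379)
ex = (C−B)/|BC| = (0.4364,-0.8997); ey = (0.8997,0.4364)
P = B + -3.37·ex + 2.37·ey = (2.3521,0.4412)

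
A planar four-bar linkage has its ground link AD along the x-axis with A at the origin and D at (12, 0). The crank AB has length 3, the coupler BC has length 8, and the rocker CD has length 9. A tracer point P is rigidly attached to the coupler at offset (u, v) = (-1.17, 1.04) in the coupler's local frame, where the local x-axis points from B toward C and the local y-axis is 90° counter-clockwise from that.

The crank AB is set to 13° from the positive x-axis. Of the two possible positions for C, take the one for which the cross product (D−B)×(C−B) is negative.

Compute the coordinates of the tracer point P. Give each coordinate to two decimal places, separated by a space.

A=(0,0), D=(12.00,0)
B = A + 3.00·(cos13°, sin13°) = (2.9231, 0.6749)
|BD| = 9.1019
circle(B,8.00) ∩ circle(D,9.00): a=3.6171, h=7.1356
  candidates: C₊=(7.0593,7.5226) cross=64.948; C₋=(6.0012,-6.7093) cross=-64.948
  mode - wants cross < 0 → take C=(6.0012,-6.7093) (cross=-64.948)
ex = (C−B)/|BC| = (0.3848,-0.9230); ey = (0.9230,0.3848)
P = B + -1.17·ex + 1.04·ey = (3.4329,2.1549)

3.43 2.15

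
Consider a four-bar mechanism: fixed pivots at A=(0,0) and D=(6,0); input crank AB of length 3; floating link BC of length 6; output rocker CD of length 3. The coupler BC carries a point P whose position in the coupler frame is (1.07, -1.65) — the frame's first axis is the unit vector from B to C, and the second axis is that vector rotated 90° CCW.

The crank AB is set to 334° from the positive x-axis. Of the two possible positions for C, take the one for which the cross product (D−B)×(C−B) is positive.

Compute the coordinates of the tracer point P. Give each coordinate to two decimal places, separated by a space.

A=(0,0), D=(6.00,0)
B = A + 3.00·(cos334°, sin334°) = (2.6964, -1.3151)
|BD| = 3.5558
circle(B,6.00) ∩ circle(D,3.00): a=5.5745, h=2.2191
  candidates: C₊=(7.0549,2.8084) cross=7.891; C₋=(8.6964,-1.3151) cross=-7.891
  mode + wants cross > 0 → take C=(7.0549,2.8084) (cross=7.891)
ex = (C−B)/|BC| = (0.7264,0.6873); ey = (-0.6873,0.7264)
P = B + 1.07·ex + -1.65·ey = (4.6076,-1.7783)

4.61 -1.78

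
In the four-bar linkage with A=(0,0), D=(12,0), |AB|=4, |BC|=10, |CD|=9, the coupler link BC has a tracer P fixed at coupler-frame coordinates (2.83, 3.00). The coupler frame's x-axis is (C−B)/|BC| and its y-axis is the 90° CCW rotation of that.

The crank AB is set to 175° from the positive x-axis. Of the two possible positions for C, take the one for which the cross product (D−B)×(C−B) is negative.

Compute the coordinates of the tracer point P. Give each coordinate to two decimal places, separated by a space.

0.01 1.39

A=(0,0), D=(12.00,0)
B = A + 4.00·(cos175°, sin175°) = (-3.9848, 0.3486)
|BD| = 15.9886
circle(B,10.00) ∩ circle(D,9.00): a=8.5885, h=5.1223
  candidates: C₊=(4.7133,5.2825) cross=81.899; C₋=(4.4900,-4.9598) cross=-81.899
  mode - wants cross < 0 → take C=(4.4900,-4.9598) (cross=-81.899)
ex = (C−B)/|BC| = (0.8475,-0.5308); ey = (0.5308,0.8475)
P = B + 2.83·ex + 3.00·ey = (0.0061,1.3888)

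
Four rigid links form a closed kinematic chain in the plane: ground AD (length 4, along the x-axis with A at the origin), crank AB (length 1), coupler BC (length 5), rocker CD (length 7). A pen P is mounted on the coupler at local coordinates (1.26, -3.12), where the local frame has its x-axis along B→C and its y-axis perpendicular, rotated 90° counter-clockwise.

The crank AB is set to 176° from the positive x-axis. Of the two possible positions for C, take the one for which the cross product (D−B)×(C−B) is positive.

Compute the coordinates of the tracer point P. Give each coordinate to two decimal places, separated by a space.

2.16 1.22

A=(0,0), D=(4.00,0)
B = A + 1.00·(cos176°, sin176°) = (-0.9976, 0.0698)
|BD| = 4.9981
circle(B,5.00) ∩ circle(D,7.00): a=0.0981, h=4.9990
  candidates: C₊=(-0.8297,5.0669) cross=24.985; C₋=(-0.9693,-4.9302) cross=-24.985
  mode + wants cross > 0 → take C=(-0.8297,5.0669) (cross=24.985)
ex = (C−B)/|BC| = (0.0336,0.9994); ey = (-0.9994,0.0336)
P = B + 1.26·ex + -3.12·ey = (2.1630,1.2243)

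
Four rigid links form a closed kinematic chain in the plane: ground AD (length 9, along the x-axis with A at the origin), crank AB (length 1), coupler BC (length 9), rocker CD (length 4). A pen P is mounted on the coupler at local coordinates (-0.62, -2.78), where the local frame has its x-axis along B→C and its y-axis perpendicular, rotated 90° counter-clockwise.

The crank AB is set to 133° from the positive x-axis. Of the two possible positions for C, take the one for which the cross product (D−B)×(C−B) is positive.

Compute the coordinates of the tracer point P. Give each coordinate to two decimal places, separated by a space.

-0.31 -2.09

A=(0,0), D=(9.00,0)
B = A + 1.00·(cos133°, sin133°) = (-0.6820, 0.7314)
|BD| = 9.7096
circle(B,9.00) ∩ circle(D,4.00): a=8.2020, h=3.7050
  candidates: C₊=(7.7758,3.8081) cross=35.974; C₋=(7.2176,-3.5809) cross=-35.974
  mode + wants cross > 0 → take C=(7.7758,3.8081) (cross=35.974)
ex = (C−B)/|BC| = (0.9398,0.3419); ey = (-0.3419,0.9398)
P = B + -0.62·ex + -2.78·ey = (-0.3143,-2.0931)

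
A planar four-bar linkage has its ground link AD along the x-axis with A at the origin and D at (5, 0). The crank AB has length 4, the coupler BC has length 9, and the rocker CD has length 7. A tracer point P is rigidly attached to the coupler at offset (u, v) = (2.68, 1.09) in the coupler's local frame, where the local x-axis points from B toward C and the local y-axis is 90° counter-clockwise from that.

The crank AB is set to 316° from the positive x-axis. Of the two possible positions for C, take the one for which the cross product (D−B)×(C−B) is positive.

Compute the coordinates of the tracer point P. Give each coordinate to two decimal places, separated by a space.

1.43 -0.28

A=(0,0), D=(5.00,0)
B = A + 4.00·(cos316°, sin316°) = (2.8774, -2.7786)
|BD| = 3.4966
circle(B,9.00) ∩ circle(D,7.00): a=6.3242, h=6.4035
  candidates: C₊=(1.6278,6.1342) cross=22.391; C₋=(11.8051,-1.6404) cross=-22.391
  mode + wants cross > 0 → take C=(1.6278,6.1342) (cross=22.391)
ex = (C−B)/|BC| = (-0.1388,0.9903); ey = (-0.9903,-0.1388)
P = B + 2.68·ex + 1.09·ey = (1.4258,-0.2759)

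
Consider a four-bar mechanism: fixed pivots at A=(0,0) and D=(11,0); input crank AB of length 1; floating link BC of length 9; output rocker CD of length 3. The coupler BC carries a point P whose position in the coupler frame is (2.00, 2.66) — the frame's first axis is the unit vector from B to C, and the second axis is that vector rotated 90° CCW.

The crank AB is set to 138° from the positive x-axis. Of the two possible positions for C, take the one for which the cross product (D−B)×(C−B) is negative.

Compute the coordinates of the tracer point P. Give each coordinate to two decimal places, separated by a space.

1.68 2.95

A=(0,0), D=(11.00,0)
B = A + 1.00·(cos138°, sin138°) = (-0.7431, 0.6691)
|BD| = 11.7622
circle(B,9.00) ∩ circle(D,3.00): a=8.9418, h=1.0223
  candidates: C₊=(8.2423,1.1811) cross=12.025; C₋=(8.1260,-0.8602) cross=-12.025
  mode - wants cross < 0 → take C=(8.1260,-0.8602) (cross=-12.025)
ex = (C−B)/|BC| = (0.9855,-0.1699); ey = (0.1699,0.9855)
P = B + 2.00·ex + 2.66·ey = (1.6798,2.9506)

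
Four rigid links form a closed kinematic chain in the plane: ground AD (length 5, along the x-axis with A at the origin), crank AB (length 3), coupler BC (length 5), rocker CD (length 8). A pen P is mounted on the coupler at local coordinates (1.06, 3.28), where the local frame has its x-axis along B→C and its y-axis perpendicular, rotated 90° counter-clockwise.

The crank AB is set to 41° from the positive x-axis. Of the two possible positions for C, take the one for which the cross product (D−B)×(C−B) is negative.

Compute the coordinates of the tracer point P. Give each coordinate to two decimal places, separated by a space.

A=(0,0), D=(5.00,0)
B = A + 3.00·(cos41°, sin41°) = (2.2641, 1.9682)
|BD| = 3.3703
circle(B,5.00) ∩ circle(D,8.00): a=-4.1008, h=2.8607
  candidates: C₊=(0.6059,6.6852) cross=9.641; C₋=(-2.7353,2.0407) cross=-9.641
  mode - wants cross < 0 → take C=(-2.7353,2.0407) (cross=-9.641)
ex = (C−B)/|BC| = (-0.9999,0.0145); ey = (-0.0145,-0.9999)
P = B + 1.06·ex + 3.28·ey = (1.1567,-1.2961)

1.16 -1.30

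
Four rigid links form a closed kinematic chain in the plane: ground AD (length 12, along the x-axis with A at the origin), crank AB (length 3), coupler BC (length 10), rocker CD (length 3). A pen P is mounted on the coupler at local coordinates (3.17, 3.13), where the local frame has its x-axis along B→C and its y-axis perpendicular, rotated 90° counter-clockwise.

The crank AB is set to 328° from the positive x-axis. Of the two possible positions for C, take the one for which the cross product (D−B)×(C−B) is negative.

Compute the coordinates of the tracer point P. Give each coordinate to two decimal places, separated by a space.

6.11 1.07

A=(0,0), D=(12.00,0)
B = A + 3.00·(cos328°, sin328°) = (2.5441, -1.5898)
|BD| = 9.5886
circle(B,10.00) ∩ circle(D,3.00): a=9.5395, h=2.9996
  candidates: C₊=(11.4543,2.9500) cross=28.762; C₋=(12.4490,-2.9662) cross=-28.762
  mode - wants cross < 0 → take C=(12.4490,-2.9662) (cross=-28.762)
ex = (C−B)/|BC| = (0.9905,-0.1376); ey = (0.1376,0.9905)
P = B + 3.17·ex + 3.13·ey = (6.1148,1.0741)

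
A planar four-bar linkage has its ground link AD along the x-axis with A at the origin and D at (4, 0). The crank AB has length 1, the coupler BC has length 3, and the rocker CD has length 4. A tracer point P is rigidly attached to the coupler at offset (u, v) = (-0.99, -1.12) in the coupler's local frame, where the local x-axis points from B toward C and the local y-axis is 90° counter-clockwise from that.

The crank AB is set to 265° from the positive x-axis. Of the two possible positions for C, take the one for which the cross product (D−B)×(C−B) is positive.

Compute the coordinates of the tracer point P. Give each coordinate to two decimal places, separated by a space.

A=(0,0), D=(4.00,0)
B = A + 1.00·(cos265°, sin265°) = (-0.0872, -0.9962)
|BD| = 4.2068
circle(B,3.00) ∩ circle(D,4.00): a=1.2714, h=2.7173
  candidates: C₊=(0.5046,1.9449) cross=11.431; C₋=(1.7916,-3.3351) cross=-11.431
  mode + wants cross > 0 → take C=(0.5046,1.9449) (cross=11.431)
ex = (C−B)/|BC| = (0.1973,0.9804); ey = (-0.9804,0.1973)
P = B + -0.99·ex + -1.12·ey = (0.8155,-2.1877)

0.82 -2.19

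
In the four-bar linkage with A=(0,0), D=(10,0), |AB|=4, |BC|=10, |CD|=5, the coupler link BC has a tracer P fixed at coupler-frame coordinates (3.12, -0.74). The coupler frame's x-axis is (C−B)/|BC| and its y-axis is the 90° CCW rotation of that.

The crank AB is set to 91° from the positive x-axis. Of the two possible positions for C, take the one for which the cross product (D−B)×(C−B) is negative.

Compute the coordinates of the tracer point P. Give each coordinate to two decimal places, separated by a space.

1.42 1.16

A=(0,0), D=(10.00,0)
B = A + 4.00·(cos91°, sin91°) = (-0.0698, 3.9994)
|BD| = 10.8350
circle(B,10.00) ∩ circle(D,5.00): a=8.8785, h=4.6013
  candidates: C₊=(9.8801,4.9986) cross=49.855; C₋=(6.4833,-3.5542) cross=-49.855
  mode - wants cross < 0 → take C=(6.4833,-3.5542) (cross=-49.855)
ex = (C−B)/|BC| = (0.6553,-0.7554); ey = (0.7554,0.6553)
P = B + 3.12·ex + -0.74·ey = (1.4158,1.1577)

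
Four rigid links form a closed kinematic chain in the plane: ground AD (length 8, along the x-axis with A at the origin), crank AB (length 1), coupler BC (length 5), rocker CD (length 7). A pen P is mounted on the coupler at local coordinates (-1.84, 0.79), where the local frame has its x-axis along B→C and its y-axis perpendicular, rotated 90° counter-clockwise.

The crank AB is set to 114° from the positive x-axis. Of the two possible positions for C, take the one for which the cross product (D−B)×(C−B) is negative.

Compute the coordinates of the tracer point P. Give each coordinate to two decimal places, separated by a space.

-0.57 2.91

A=(0,0), D=(8.00,0)
B = A + 1.00·(cos114°, sin114°) = (-0.4067, 0.9135)
|BD| = 8.4562
circle(B,5.00) ∩ circle(D,7.00): a=2.8090, h=4.1363
  candidates: C₊=(2.8327,4.7222) cross=34.978; C₋=(1.9390,-3.5021) cross=-34.978
  mode - wants cross < 0 → take C=(1.9390,-3.5021) (cross=-34.978)
ex = (C−B)/|BC| = (0.4691,-0.8831); ey = (0.8831,0.4691)
P = B + -1.84·ex + 0.79·ey = (-0.5723,2.9091)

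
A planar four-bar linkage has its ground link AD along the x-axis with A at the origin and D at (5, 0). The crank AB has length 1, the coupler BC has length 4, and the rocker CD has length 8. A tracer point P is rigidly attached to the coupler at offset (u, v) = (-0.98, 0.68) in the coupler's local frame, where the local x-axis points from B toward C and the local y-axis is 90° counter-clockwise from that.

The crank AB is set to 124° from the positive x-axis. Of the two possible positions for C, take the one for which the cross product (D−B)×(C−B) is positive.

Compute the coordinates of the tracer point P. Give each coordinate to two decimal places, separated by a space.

A=(0,0), D=(5.00,0)
B = A + 1.00·(cos124°, sin124°) = (-0.5592, 0.8290)
|BD| = 5.6207
circle(B,4.00) ∩ circle(D,8.00): a=-1.4596, h=3.7242
  candidates: C₊=(-1.4535,4.7278) cross=20.932; C₋=(-2.5522,-2.6391) cross=-20.932
  mode + wants cross > 0 → take C=(-1.4535,4.7278) (cross=20.932)
ex = (C−B)/|BC| = (-0.2236,0.9747); ey = (-0.9747,-0.2236)
P = B + -0.98·ex + 0.68·ey = (-1.0029,-0.2782)

-1.00 -0.28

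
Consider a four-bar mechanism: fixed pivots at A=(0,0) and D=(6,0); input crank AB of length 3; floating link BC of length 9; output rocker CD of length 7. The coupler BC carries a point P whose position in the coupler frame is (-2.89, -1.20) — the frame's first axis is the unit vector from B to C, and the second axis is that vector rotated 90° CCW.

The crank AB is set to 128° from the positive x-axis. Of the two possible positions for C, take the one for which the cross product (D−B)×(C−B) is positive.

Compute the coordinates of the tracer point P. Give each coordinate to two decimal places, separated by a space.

A=(0,0), D=(6.00,0)
B = A + 3.00·(cos128°, sin128°) = (-1.8470, 2.3640)
|BD| = 8.1954
circle(B,9.00) ∩ circle(D,7.00): a=6.0500, h=6.6631
  candidates: C₊=(5.8679,6.9988) cross=54.607; C₋=(2.0238,-5.7611) cross=-54.607
  mode + wants cross > 0 → take C=(5.8679,6.9988) (cross=54.607)
ex = (C−B)/|BC| = (0.8572,0.5150); ey = (-0.5150,0.8572)
P = B + -2.89·ex + -1.20·ey = (-3.7064,-0.1529)

-3.71 -0.15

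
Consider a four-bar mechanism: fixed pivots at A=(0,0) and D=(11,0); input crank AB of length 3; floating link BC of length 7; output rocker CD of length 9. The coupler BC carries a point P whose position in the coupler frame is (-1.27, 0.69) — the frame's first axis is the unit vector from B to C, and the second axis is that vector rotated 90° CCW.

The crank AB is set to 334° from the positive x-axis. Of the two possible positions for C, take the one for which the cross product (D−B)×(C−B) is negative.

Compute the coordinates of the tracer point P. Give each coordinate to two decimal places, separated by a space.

A=(0,0), D=(11.00,0)
B = A + 3.00·(cos334°, sin334°) = (2.6964, -1.3151)
|BD| = 8.4071
circle(B,7.00) ∩ circle(D,9.00): a=2.3004, h=6.6112
  candidates: C₊=(3.9343,5.5746) cross=55.581; C₋=(6.0027,-7.4851) cross=-55.581
  mode - wants cross < 0 → take C=(6.0027,-7.4851) (cross=-55.581)
ex = (C−B)/|BC| = (0.4723,-0.8814); ey = (0.8814,0.4723)
P = B + -1.27·ex + 0.69·ey = (2.7047,0.1302)

2.70 0.13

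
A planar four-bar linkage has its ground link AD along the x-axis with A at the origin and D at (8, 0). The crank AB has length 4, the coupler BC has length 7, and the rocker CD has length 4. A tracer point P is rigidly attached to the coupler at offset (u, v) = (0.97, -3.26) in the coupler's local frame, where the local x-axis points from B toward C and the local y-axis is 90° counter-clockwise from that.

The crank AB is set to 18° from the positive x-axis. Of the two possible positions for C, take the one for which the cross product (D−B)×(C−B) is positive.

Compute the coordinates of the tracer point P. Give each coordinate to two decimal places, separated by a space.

5.60 -1.65

A=(0,0), D=(8.00,0)
B = A + 4.00·(cos18°, sin18°) = (3.8042, 1.2361)
|BD| = 4.3741
circle(B,7.00) ∩ circle(D,4.00): a=5.9593, h=3.6725
  candidates: C₊=(10.5584,3.0748) cross=16.064; C₋=(8.4828,-3.9708) cross=-16.064
  mode + wants cross > 0 → take C=(10.5584,3.0748) (cross=16.064)
ex = (C−B)/|BC| = (0.9649,0.2627); ey = (-0.2627,0.9649)
P = B + 0.97·ex + -3.26·ey = (5.5965,-1.6547)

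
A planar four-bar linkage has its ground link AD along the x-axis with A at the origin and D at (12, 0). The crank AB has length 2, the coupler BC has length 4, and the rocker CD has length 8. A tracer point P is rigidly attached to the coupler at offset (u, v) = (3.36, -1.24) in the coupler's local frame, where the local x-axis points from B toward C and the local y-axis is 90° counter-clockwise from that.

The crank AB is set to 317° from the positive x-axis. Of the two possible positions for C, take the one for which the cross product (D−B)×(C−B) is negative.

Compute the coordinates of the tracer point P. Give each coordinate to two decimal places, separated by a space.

A=(0,0), D=(12.00,0)
B = A + 2.00·(cos317°, sin317°) = (1.4627, -1.3640)
|BD| = 10.6252
circle(B,4.00) ∩ circle(D,8.00): a=3.0538, h=2.5834
  candidates: C₊=(4.1596,1.5901) cross=27.450; C₋=(4.8229,-3.5340) cross=-27.450
  mode - wants cross < 0 → take C=(4.8229,-3.5340) (cross=-27.450)
ex = (C−B)/|BC| = (0.8401,-0.5425); ey = (0.5425,0.8401)
P = B + 3.36·ex + -1.24·ey = (3.6126,-4.2285)

3.61 -4.23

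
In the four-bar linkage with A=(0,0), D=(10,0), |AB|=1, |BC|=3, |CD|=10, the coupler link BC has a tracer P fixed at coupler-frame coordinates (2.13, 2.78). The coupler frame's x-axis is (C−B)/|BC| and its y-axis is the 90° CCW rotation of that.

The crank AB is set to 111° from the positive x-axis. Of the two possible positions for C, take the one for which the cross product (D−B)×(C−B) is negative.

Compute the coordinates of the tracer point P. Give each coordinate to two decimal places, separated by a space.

A=(0,0), D=(10.00,0)
B = A + 1.00·(cos111°, sin111°) = (-0.3584, 0.9336)
|BD| = 10.4004
circle(B,3.00) ∩ circle(D,10.00): a=0.8253, h=2.8842
  candidates: C₊=(0.7225,3.7321) cross=29.997; C₋=(0.2047,-2.0131) cross=-29.997
  mode - wants cross < 0 → take C=(0.2047,-2.0131) (cross=-29.997)
ex = (C−B)/|BC| = (0.1877,-0.9822); ey = (0.9822,0.1877)
P = B + 2.13·ex + 2.78·ey = (2.7720,-0.6368)

2.77 -0.64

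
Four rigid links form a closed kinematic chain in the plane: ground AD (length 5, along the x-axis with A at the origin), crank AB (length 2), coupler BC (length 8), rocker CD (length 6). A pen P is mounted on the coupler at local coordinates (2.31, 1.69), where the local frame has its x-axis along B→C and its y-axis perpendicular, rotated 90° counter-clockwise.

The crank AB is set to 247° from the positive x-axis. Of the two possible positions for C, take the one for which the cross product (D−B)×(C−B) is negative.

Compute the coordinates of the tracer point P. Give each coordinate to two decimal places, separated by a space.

2.07 -1.55

A=(0,0), D=(5.00,0)
B = A + 2.00·(cos247°, sin247°) = (-0.7815, -1.8410)
|BD| = 6.0675
circle(B,8.00) ∩ circle(D,6.00): a=5.3411, h=5.9559
  candidates: C₊=(2.5007,5.4547) cross=36.137; C₋=(6.1150,-5.8955) cross=-36.137
  mode - wants cross < 0 → take C=(6.1150,-5.8955) (cross=-36.137)
ex = (C−B)/|BC| = (0.8621,-0.5068); ey = (0.5068,0.8621)
P = B + 2.31·ex + 1.69·ey = (2.0664,-1.5549)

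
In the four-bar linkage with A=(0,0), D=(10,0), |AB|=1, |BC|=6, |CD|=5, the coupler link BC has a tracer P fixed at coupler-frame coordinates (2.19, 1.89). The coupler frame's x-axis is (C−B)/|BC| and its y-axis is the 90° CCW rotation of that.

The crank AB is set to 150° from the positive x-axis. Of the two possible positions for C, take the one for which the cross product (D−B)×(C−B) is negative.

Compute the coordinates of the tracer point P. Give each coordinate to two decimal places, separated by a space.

1.63 1.96

A=(0,0), D=(10.00,0)
B = A + 1.00·(cos150°, sin150°) = (-0.8660, 0.5000)
|BD| = 10.8775
circle(B,6.00) ∩ circle(D,5.00): a=5.9444, h=0.8150
  candidates: C₊=(5.1095,1.0409) cross=8.865; C₋=(5.0346,-0.5874) cross=-8.865
  mode - wants cross < 0 → take C=(5.0346,-0.5874) (cross=-8.865)
ex = (C−B)/|BC| = (0.9834,-0.1812); ey = (0.1812,0.9834)
P = B + 2.19·ex + 1.89·ey = (1.6302,1.9618)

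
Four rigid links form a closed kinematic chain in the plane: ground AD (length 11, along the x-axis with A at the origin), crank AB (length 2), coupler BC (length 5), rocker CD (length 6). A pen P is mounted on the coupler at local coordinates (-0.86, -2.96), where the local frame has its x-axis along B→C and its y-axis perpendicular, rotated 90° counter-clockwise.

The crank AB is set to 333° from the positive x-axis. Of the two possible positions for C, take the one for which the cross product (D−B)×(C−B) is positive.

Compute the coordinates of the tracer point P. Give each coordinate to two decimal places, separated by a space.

3.11 -3.69

A=(0,0), D=(11.00,0)
B = A + 2.00·(cos333°, sin333°) = (1.7820, -0.9080)
|BD| = 9.2626
circle(B,5.00) ∩ circle(D,6.00): a=4.0375, h=2.9493
  candidates: C₊=(5.5110,2.4229) cross=27.318; C₋=(6.0892,-3.4473) cross=-27.318
  mode + wants cross > 0 → take C=(5.5110,2.4229) (cross=27.318)
ex = (C−B)/|BC| = (0.7458,0.6662); ey = (-0.6662,0.7458)
P = B + -0.86·ex + -2.96·ey = (3.1125,-3.6884)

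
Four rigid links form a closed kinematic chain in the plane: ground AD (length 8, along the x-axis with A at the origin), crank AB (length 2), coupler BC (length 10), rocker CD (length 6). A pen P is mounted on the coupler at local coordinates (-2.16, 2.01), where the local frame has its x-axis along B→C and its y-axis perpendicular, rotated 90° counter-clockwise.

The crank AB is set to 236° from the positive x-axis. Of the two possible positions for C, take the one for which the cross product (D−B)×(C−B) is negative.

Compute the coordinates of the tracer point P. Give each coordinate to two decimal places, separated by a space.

-2.19 1.09

A=(0,0), D=(8.00,0)
B = A + 2.00·(cos236°, sin236°) = (-1.1184, -1.6581)
|BD| = 9.2679
circle(B,10.00) ∩ circle(D,6.00): a=8.0867, h=5.8826
  candidates: C₊=(5.7855,5.5764) cross=54.519; C₋=(7.8903,-5.9990) cross=-54.519
  mode - wants cross < 0 → take C=(7.8903,-5.9990) (cross=-54.519)
ex = (C−B)/|BC| = (0.9009,-0.4341); ey = (0.4341,0.9009)
P = B + -2.16·ex + 2.01·ey = (-2.1917,1.0903)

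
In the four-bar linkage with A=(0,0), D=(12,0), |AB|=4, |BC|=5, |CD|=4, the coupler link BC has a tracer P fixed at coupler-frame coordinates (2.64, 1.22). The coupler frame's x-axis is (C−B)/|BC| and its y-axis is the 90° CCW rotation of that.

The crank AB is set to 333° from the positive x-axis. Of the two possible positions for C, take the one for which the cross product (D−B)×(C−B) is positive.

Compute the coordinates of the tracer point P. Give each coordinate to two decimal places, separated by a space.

5.37 0.47

A=(0,0), D=(12.00,0)
B = A + 4.00·(cos333°, sin333°) = (3.5640, -1.8160)
|BD| = 8.6292
circle(B,5.00) ∩ circle(D,4.00): a=4.8361, h=1.2697
  candidates: C₊=(8.0246,0.4431) cross=10.957; C₋=(8.5590,-2.0395) cross=-10.957
  mode + wants cross > 0 → take C=(8.0246,0.4431) (cross=10.957)
ex = (C−B)/|BC| = (0.8921,0.4518); ey = (-0.4518,0.8921)
P = B + 2.64·ex + 1.22·ey = (5.3680,0.4652)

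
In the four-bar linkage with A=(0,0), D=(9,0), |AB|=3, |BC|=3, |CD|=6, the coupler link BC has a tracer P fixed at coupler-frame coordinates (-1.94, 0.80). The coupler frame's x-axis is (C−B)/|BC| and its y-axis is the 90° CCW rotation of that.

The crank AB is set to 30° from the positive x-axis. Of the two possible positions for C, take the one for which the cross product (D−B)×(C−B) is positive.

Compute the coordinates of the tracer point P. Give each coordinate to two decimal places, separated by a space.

A=(0,0), D=(9.00,0)
B = A + 3.00·(cos30°, sin30°) = (2.5981, 1.5000)
|BD| = 6.5753
circle(B,3.00) ∩ circle(D,6.00): a=1.2345, h=2.7342
  candidates: C₊=(4.4238,3.8805) cross=17.978; C₋=(3.1763,-1.4438) cross=-17.978
  mode + wants cross > 0 → take C=(4.4238,3.8805) (cross=17.978)
ex = (C−B)/|BC| = (0.6086,0.7935); ey = (-0.7935,0.6086)
P = B + -1.94·ex + 0.80·ey = (0.7826,0.4475)

0.78 0.45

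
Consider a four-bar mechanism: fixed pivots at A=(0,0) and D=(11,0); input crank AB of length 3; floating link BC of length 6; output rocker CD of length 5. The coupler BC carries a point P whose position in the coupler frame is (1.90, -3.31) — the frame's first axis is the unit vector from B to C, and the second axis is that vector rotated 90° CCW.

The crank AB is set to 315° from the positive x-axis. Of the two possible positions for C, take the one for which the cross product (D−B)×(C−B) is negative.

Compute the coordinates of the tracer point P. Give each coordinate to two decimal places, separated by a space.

2.96 -5.84

A=(0,0), D=(11.00,0)
B = A + 3.00·(cos315°, sin315°) = (2.1213, -2.1213)
|BD| = 9.1286
circle(B,6.00) ∩ circle(D,5.00): a=5.1668, h=3.0503
  candidates: C₊=(6.4378,2.0461) cross=27.845; C₋=(7.8555,-3.8874) cross=-27.845
  mode - wants cross < 0 → take C=(7.8555,-3.8874) (cross=-27.845)
ex = (C−B)/|BC| = (0.9557,-0.2944); ey = (0.2944,0.9557)
P = B + 1.90·ex + -3.31·ey = (2.9628,-5.8439)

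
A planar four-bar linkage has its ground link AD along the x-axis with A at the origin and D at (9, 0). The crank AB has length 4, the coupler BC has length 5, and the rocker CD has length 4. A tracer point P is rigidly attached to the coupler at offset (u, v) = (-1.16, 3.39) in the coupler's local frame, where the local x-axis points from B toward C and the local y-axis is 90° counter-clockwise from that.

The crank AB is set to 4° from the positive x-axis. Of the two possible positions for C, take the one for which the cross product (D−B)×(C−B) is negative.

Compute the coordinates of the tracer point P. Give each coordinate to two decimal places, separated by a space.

A=(0,0), D=(9.00,0)
B = A + 4.00·(cos4°, sin4°) = (3.9903, 0.2790)
|BD| = 5.0175
circle(B,5.00) ∩ circle(D,4.00): a=3.4056, h=3.6608
  candidates: C₊=(7.5942,3.7448) cross=18.368; C₋=(7.1870,-3.5655) cross=-18.368
  mode - wants cross < 0 → take C=(7.1870,-3.5655) (cross=-18.368)
ex = (C−B)/|BC| = (0.6394,-0.7689); ey = (0.7689,0.6394)
P = B + -1.16·ex + 3.39·ey = (5.8552,3.3384)

5.86 3.34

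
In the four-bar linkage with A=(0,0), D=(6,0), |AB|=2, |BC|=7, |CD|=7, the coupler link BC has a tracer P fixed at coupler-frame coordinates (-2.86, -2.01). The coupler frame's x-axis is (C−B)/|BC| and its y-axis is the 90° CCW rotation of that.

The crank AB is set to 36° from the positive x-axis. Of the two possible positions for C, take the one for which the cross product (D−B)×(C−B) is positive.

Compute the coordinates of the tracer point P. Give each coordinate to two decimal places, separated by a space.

A=(0,0), D=(6.00,0)
B = A + 2.00·(cos36°, sin36°) = (1.6180, 1.1756)
|BD| = 4.5369
circle(B,7.00) ∩ circle(D,7.00): a=2.2685, h=6.6222
  candidates: C₊=(5.5249,6.9839) cross=30.045; C₋=(2.0931,-5.8083) cross=-30.045
  mode + wants cross > 0 → take C=(5.5249,6.9839) (cross=30.045)
ex = (C−B)/|BC| = (0.5581,0.8298); ey = (-0.8298,0.5581)
P = B + -2.86·ex + -2.01·ey = (1.6896,-2.3194)

1.69 -2.32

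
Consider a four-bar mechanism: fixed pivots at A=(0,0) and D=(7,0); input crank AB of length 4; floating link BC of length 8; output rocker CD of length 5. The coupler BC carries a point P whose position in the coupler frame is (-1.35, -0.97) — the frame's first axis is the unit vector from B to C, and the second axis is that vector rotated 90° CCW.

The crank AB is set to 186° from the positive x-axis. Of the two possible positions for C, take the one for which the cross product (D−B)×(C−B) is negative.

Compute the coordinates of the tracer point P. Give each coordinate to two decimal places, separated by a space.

-5.60 -0.80

A=(0,0), D=(7.00,0)
B = A + 4.00·(cos186°, sin186°) = (-3.9781, -0.4181)
|BD| = 10.9860
circle(B,8.00) ∩ circle(D,5.00): a=7.2680, h=3.3431
  candidates: C₊=(3.1574,3.1991) cross=36.727; C₋=(3.4119,-3.4822) cross=-36.727
  mode - wants cross < 0 → take C=(3.4119,-3.4822) (cross=-36.727)
ex = (C−B)/|BC| = (0.9237,-0.3830); ey = (0.3830,0.9237)
P = B + -1.35·ex + -0.97·ey = (-5.5967,-0.7971)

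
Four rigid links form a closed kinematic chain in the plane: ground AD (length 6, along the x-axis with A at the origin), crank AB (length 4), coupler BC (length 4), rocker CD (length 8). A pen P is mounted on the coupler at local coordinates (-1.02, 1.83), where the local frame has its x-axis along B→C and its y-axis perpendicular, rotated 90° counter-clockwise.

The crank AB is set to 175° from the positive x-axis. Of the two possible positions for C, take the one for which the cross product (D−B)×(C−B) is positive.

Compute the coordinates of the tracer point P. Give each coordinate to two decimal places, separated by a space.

A=(0,0), D=(6.00,0)
B = A + 4.00·(cos175°, sin175°) = (-3.9848, 0.3486)
|BD| = 9.9909
circle(B,4.00) ∩ circle(D,8.00): a=2.5932, h=3.0455
  candidates: C₊=(-1.2869,3.3018) cross=30.427; C₋=(-1.4994,-2.7855) cross=-30.427
  mode + wants cross > 0 → take C=(-1.2869,3.3018) (cross=30.427)
ex = (C−B)/|BC| = (0.6745,0.7383); ey = (-0.7383,0.6745)
P = B + -1.02·ex + 1.83·ey = (-6.0238,0.8299)

-6.02 0.83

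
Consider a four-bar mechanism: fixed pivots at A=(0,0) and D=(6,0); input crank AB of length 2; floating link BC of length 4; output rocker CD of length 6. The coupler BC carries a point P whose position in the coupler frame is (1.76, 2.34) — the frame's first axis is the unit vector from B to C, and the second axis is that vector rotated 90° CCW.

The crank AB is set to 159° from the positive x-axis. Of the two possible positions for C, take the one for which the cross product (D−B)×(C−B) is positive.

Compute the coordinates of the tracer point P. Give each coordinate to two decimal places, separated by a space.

-2.16 3.63

A=(0,0), D=(6.00,0)
B = A + 2.00·(cos159°, sin159°) = (-1.8672, 0.7167)
|BD| = 7.8997
circle(B,4.00) ∩ circle(D,6.00): a=2.6840, h=2.9658
  candidates: C₊=(1.0749,3.4268) cross=23.429; C₋=(0.5367,-2.4804) cross=-23.429
  mode + wants cross > 0 → take C=(1.0749,3.4268) (cross=23.429)
ex = (C−B)/|BC| = (0.7355,0.6775); ey = (-0.6775,0.7355)
P = B + 1.76·ex + 2.34·ey = (-2.1581,3.6303)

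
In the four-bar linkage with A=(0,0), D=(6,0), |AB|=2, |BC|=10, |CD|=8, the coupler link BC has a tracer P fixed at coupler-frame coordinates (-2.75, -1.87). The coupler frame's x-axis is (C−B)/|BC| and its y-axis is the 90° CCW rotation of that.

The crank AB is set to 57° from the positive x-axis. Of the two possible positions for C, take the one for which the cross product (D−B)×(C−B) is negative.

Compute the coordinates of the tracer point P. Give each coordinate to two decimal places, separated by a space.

-1.56 3.69

A=(0,0), D=(6.00,0)
B = A + 2.00·(cos57°, sin57°) = (1.0893, 1.6773)
|BD| = 5.1893
circle(B,10.00) ∩ circle(D,8.00): a=6.0633, h=7.9521
  candidates: C₊=(9.3975,7.2427) cross=41.266; C₋=(4.2568,-7.8078) cross=-41.266
  mode - wants cross < 0 → take C=(4.2568,-7.8078) (cross=-41.266)
ex = (C−B)/|BC| = (0.3167,-0.9485); ey = (0.9485,0.3167)
P = B + -2.75·ex + -1.87·ey = (-1.5555,3.6934)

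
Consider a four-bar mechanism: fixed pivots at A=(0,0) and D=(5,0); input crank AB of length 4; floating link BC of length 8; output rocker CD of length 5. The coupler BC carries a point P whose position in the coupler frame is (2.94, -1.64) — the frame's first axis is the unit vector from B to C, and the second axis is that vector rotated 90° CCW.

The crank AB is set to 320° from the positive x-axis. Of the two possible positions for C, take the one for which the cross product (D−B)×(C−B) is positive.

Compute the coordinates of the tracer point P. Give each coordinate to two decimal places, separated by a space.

5.63 -0.39

A=(0,0), D=(5.00,0)
B = A + 4.00·(cos320°, sin320°) = (3.0642, -2.5712)
|BD| = 3.2184
circle(B,8.00) ∩ circle(D,5.00): a=7.6681, h=2.2805
  candidates: C₊=(5.8546,4.9264) cross=7.339; C₋=(9.4982,2.1831) cross=-7.339
  mode + wants cross > 0 → take C=(5.8546,4.9264) (cross=7.339)
ex = (C−B)/|BC| = (0.3488,0.9372); ey = (-0.9372,0.3488)
P = B + 2.94·ex + -1.64·ey = (5.6267,-0.3878)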